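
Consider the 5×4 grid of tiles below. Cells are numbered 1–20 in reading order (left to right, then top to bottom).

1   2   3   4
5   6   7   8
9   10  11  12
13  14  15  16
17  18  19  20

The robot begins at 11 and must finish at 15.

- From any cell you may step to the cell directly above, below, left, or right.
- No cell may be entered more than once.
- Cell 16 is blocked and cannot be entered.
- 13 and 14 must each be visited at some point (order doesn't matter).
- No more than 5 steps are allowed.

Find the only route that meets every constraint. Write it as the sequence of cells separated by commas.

11, 10, 9, 13, 14, 15

Any route must reach 13 and 14 and still end at 15 within 5 moves, so the order of the required stops is forced.
Route from 11: 2× left (reaching 9), down to 13, 2× right (reaching 15) — 5 moves in all.
Check: all required cells visited; 5 ≤ 5 moves.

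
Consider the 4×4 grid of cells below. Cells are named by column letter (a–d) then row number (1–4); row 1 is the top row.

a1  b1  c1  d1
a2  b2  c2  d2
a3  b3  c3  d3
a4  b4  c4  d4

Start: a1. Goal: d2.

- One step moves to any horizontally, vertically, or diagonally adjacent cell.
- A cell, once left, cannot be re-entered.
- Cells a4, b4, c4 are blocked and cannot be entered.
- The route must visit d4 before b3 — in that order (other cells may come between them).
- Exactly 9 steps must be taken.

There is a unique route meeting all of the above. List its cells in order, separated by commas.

a1, b1, c2, d3, d4, c3, b3, b2, c1, d2

The waypoints must appear in the order d4, b3, with no cell reused.
Route from a1: right to b1, 2× down-right (reaching d3), down to d4, up-left to c3, left to b3, up to b2, up-right to c1, down-right to d2 — 9 moves in all.
Check: order respected (d4 at step 4, b3 at step 6); 9 moves as required.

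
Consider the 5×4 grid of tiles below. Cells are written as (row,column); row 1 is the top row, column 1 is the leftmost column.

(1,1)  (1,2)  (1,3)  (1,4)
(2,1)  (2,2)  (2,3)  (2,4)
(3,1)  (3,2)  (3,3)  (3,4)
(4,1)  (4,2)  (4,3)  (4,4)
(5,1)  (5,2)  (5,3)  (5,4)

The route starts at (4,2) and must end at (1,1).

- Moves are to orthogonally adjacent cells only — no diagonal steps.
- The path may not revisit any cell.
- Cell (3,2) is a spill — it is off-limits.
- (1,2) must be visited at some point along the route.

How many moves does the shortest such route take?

6

Any route passes through (1,2) somewhere between (4,2) and (1,1). Summing Manhattan distances along the two legs ((4,2) → (1,2) → (1,1)) gives a lower bound of 3 + 1 = 4 moves.
That bound ignores the blocked cells. Measuring each leg by the fewest moves that actually steer around them ((4,2)→(1,2): 5; (1,2)→(1,1): 1) raises the lower bound to 6.
A route of 6 moves exists: (4,2) → (4,1) → (3,1) → (2,1) → (2,2) → (1,2) → (1,1).
Since 6 matches that lower bound, it is optimal.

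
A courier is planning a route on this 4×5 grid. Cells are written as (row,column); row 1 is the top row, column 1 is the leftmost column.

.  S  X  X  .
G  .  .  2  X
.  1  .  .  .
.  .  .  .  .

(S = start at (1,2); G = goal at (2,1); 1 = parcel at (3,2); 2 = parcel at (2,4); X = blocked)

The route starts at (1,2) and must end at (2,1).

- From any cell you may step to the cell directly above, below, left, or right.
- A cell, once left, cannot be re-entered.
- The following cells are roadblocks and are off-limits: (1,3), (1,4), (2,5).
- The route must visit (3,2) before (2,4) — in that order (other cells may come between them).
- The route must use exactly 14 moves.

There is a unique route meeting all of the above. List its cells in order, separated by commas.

(1,2), (2,2), (3,2), (3,3), (2,3), (2,4), (3,4), (3,5), (4,5), (4,4), (4,3), (4,2), (4,1), (3,1), (2,1)

The waypoints must appear in the order (3,2), (2,4), with no cell reused.
Route from (1,2): down 2 to (3,2), right 1 to (3,3), up 1 to (2,3), right 1 to (2,4), down 1 to (3,4), right 1 to (3,5), down 1 to (4,5), left 4 to (4,1), up 2 to (2,1) — 14 moves in all.
Check: order respected (1 at step 2, 2 at step 5); 14 moves as required.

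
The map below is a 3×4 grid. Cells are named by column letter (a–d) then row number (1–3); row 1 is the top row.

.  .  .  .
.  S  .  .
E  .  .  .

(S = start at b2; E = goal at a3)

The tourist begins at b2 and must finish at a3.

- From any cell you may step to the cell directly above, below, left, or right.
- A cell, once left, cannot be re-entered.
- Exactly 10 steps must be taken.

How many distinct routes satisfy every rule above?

Need simple routes of exactly 10 moves from b2 to a3 (Manhattan distance 2, so 4 moves are spent on a detour and 4 undoing it).
Enumerating: b2 b3 c3 c2 d2 d1 c1 b1 a1 a2 a3 | b2 b3 c3 d3 d2 d1 c1 b1 a1 a2 a3 | b2 b3 c3 d3 d2 c2 c1 b1 a1 a2 a3 | b2 a2 a1 b1 c1 c2 d2 d3 c3 b3 a3 | b2 a2 a1 b1 c1 d1 d2 d3 c3 b3 a3 | b2 a2 a1 b1 c1 d1 d2 c2 c3 b3 a3 | b2 c2 c3 d3 d2 d1 c1 b1 a1 a2 a3.
That gives 7 routes.

7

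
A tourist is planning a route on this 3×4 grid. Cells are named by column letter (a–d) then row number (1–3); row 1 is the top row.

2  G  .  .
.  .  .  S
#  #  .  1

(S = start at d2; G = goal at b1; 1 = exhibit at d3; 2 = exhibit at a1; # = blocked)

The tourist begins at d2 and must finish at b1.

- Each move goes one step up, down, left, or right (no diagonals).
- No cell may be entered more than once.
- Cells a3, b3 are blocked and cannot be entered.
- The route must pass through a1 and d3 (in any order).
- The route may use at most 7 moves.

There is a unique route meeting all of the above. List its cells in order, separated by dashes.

Any route must reach a1 and d3 and still end at b1 within 7 moves, so the order of the required stops is forced.
Route from d2: down to d3, left to c3, up to c2, 2× left (reaching a2), up to a1, right to b1 — 7 moves in all.
Check: all required cells visited; 7 ≤ 7 moves.

d2 - d3 - c3 - c2 - b2 - a2 - a1 - b1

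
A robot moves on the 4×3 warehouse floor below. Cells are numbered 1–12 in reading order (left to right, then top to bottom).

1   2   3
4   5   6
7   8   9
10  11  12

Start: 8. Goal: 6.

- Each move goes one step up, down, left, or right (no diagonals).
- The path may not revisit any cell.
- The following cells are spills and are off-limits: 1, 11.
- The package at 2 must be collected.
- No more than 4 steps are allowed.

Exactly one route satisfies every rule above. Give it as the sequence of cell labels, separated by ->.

8 -> 5 -> 2 -> 3 -> 6

Any route must reach 2 and still end at 6 within 4 moves, so the order of the required stops is forced.
Route from 8: up 2 to 2, right 1 to 3, down 1 to 6 — 4 moves in all.
Check: all required cells visited; 4 ≤ 4 moves.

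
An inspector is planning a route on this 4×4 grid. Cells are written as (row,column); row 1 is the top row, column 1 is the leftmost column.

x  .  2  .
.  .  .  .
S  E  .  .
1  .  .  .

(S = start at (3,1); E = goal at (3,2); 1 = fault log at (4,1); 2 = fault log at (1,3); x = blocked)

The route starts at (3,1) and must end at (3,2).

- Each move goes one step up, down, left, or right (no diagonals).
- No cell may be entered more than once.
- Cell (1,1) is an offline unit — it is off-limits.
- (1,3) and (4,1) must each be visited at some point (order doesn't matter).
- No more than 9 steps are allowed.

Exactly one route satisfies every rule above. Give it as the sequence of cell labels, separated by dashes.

(3,1) - (4,1) - (4,2) - (4,3) - (3,3) - (2,3) - (1,3) - (1,2) - (2,2) - (3,2)

The budget equals the shortest possible length, so every move has to be on a shortest route through the required cells.
Route from (3,1): down to (4,1), 2× right (reaching (4,3)), 3× up (reaching (1,3)), left to (1,2), 2× down (reaching (3,2)) — 9 moves in all.
Check: all required cells visited; 9 ≤ 9 moves.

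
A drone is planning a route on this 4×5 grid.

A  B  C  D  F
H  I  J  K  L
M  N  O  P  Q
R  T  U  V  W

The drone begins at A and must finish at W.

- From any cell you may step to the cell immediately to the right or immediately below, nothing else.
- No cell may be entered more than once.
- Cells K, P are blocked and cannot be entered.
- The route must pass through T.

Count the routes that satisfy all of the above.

4

A right/down-only route from A to W makes exactly 3 down-moves and 4 right-moves in some order.
With no other constraints that would be C(7,3) = 35 routes.
Split at T and multiply the segment counts (each segment already excludes blocked cells): A→T: 4; T→W: 1; product = 4.
That gives 4 routes.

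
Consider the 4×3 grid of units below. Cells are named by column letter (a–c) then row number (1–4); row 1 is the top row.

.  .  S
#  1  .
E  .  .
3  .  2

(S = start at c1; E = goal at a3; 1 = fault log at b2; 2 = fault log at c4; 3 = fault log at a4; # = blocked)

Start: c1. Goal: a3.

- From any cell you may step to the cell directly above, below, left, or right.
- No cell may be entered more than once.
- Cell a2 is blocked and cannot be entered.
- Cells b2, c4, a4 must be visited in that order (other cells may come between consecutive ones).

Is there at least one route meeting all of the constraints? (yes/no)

One route that works: c1 → c2 → b2 → b3 → c3 → c4 → b4 → a4 → a3.

yes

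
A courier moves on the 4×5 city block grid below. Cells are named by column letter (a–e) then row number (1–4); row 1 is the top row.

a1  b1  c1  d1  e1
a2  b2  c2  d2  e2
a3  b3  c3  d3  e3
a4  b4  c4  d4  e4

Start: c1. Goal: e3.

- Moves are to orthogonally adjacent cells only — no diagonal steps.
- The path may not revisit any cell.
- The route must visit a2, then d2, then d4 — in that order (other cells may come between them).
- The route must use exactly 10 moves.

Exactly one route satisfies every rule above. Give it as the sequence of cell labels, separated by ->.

The waypoints must appear in the order a2, d2, d4, with no cell reused.
Route from c1: 2× left (reaching a1), down to a2, 3× right (reaching d2), 2× down (reaching d4), right to e4, up to e3 — 10 moves in all.
Check: order respected (a2 at step 3, d2 at step 6, d4 at step 8); 10 moves as required.

c1 -> b1 -> a1 -> a2 -> b2 -> c2 -> d2 -> d3 -> d4 -> e4 -> e3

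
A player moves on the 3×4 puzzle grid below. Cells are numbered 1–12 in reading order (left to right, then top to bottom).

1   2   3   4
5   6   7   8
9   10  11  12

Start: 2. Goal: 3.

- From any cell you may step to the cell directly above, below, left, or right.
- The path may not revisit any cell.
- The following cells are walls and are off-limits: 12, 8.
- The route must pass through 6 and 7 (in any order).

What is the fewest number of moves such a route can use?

Any route passes through 6 and 7 in some order between 2 and 3. Summing Manhattan distances along each leg and taking the cheapest ordering (2 → 6 → 7 → 3) gives a lower bound of 1 + 1 + 1 = 3 moves.
A route of 3 moves achieves this: 2 → 6 → 7 → 3.
Since 3 matches the lower bound, it is optimal.

3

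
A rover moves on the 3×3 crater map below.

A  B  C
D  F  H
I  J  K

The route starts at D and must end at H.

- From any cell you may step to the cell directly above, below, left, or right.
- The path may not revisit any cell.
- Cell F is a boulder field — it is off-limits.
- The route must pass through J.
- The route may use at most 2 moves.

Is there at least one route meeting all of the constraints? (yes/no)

Even ignoring the no-revisit rule, getting from D to H via J needs at least 2 + 2 = 4 moves (Manhattan distance per leg), which exceeds the 2-move limit.

no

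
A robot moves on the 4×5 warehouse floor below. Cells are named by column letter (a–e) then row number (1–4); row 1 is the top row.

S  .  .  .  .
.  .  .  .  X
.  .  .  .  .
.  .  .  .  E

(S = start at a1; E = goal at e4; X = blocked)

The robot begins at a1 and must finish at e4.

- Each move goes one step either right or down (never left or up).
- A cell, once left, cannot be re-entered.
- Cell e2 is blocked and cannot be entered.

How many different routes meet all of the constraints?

30

A right/down-only route from a1 to e4 makes exactly 3 down-moves and 4 right-moves in some order.
With no other constraints that would be C(7,3) = 35 routes.
Subtract routes through each blocked cell (inclusion–exclusion for overlaps): − through e2: 5 → 30.
That gives 30 routes.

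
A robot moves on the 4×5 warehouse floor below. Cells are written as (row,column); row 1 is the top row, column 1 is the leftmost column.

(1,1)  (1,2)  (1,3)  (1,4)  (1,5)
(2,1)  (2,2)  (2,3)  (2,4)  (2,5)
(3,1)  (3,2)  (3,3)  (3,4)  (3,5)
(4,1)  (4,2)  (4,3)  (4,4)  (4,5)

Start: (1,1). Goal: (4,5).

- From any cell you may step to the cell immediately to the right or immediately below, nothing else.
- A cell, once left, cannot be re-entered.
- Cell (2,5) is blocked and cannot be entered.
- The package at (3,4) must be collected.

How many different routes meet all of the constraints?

A right/down-only route from (1,1) to (4,5) makes exactly 3 down-moves and 4 right-moves in some order.
With no other constraints that would be C(7,3) = 35 routes.
Split at (3,4) and multiply the segment counts (each segment already excludes blocked cells): (1,1)→(3,4): 10; (3,4)→(4,5): 2; product = 20.
That gives 20 routes.

20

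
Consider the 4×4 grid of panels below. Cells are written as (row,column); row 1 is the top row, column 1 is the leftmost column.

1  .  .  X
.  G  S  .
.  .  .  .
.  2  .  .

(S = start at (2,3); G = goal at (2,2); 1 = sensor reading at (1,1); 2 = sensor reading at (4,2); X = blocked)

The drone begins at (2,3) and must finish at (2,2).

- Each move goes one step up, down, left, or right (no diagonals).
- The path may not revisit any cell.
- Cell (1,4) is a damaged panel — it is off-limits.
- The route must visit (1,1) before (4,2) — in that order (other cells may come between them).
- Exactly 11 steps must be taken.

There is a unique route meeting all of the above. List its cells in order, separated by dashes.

The waypoints must appear in the order (1,1), (4,2), with no cell reused.
Route from (2,3): up 1 to (1,3), left 2 to (1,1), down 3 to (4,1), right 2 to (4,3), up 1 to (3,3), left 1 to (3,2), up 1 to (2,2) — 11 moves in all.
Check: order respected (1 at step 3, 2 at step 7); 11 moves as required.

(2,3) - (1,3) - (1,2) - (1,1) - (2,1) - (3,1) - (4,1) - (4,2) - (4,3) - (3,3) - (3,2) - (2,2)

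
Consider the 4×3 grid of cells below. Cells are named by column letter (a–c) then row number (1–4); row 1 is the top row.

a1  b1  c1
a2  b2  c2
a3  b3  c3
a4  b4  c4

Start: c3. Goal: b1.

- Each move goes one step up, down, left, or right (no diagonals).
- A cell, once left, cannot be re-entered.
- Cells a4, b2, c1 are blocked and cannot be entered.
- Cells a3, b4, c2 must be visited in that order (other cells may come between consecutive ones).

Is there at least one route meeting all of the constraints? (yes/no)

no

c2 must be visited but has only one open neighbour (c3), and it is neither the start nor the goal — the route would have to enter and leave through c3, re-entering it.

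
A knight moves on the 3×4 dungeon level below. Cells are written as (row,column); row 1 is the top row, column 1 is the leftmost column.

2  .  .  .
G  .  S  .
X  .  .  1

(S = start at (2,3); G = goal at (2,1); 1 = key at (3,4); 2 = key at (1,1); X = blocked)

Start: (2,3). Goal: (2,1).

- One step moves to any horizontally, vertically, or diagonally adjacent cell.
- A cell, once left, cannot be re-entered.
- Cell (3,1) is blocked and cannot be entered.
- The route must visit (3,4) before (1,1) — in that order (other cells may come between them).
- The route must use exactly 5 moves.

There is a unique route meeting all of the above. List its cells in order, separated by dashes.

The waypoints must appear in the order (3,4), (1,1), with no cell reused.
Route from (2,3): down-right 1 to (3,4), left 1 to (3,3), up-left 2 to (1,1), down 1 to (2,1) — 5 moves in all.
Check: order respected (1 at step 1, 2 at step 4); 5 moves as required.

(2,3) - (3,4) - (3,3) - (2,2) - (1,1) - (2,1)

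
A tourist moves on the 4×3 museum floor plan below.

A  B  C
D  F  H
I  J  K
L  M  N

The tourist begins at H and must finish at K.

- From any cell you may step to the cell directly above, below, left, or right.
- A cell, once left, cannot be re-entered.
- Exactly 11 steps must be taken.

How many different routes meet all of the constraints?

Need simple routes of exactly 11 moves from H to K (Manhattan distance 1, so 5 moves are spent on a detour and 5 undoing it).
Enumerating: H C B A D F J I L M N K.
That gives 1 route.

1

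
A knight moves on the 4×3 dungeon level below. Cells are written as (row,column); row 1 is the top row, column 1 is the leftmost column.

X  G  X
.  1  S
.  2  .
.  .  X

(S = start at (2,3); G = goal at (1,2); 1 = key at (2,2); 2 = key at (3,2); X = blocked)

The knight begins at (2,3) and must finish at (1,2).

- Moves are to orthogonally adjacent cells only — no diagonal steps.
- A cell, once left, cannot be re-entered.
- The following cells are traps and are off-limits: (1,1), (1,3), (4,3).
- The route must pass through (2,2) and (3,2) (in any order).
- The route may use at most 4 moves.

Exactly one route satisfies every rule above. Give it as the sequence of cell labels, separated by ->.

(2,3) -> (3,3) -> (3,2) -> (2,2) -> (1,2)

Any route must reach (2,2) and (3,2) and still end at (1,2) within 4 moves, so the order of the required stops is forced.
Route from (2,3): down to (3,3), left to (3,2), 2× up (reaching (1,2)) — 4 moves in all.
Check: all required cells visited; 4 ≤ 4 moves.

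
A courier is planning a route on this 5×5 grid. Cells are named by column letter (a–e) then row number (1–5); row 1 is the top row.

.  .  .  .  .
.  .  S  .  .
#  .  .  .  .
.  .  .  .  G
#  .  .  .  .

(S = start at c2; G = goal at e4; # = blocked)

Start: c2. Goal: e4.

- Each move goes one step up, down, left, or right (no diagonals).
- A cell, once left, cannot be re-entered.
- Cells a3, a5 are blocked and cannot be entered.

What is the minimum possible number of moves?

4

The Manhattan distance from c2 to e4 is |2−4| + |3−5| = 4, so at least 4 moves are needed.
A route of 4 moves achieves this: c2 → c3 → c4 → d4 → e4.
Since 4 matches the lower bound, it is optimal.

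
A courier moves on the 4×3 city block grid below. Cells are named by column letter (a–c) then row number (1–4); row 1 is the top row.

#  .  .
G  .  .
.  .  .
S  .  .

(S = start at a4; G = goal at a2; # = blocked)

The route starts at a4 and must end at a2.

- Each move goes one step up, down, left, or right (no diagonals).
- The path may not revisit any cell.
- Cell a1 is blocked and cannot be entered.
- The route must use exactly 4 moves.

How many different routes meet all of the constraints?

3

Need simple routes of exactly 4 moves from a4 to a2 (Manhattan distance 2, so 1 moves are spent on a detour and 1 undoing it).
Enumerating: a4 a3 b3 b2 a2 | a4 b4 b3 b2 a2 | a4 b4 b3 a3 a2.
That gives 3 routes.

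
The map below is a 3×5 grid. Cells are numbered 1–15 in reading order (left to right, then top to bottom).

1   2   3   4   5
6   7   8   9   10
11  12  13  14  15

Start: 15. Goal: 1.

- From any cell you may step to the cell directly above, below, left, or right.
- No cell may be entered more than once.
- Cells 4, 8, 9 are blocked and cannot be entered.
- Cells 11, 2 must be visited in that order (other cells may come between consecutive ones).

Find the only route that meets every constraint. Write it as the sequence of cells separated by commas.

The waypoints must appear in the order 11, 2, with no cell reused.
Route from 15: 4× left (reaching 11), up to 6, right to 7, up to 2, left to 1 — 8 moves in all.
Check: order respected (11 at step 4, 2 at step 7).

15, 14, 13, 12, 11, 6, 7, 2, 1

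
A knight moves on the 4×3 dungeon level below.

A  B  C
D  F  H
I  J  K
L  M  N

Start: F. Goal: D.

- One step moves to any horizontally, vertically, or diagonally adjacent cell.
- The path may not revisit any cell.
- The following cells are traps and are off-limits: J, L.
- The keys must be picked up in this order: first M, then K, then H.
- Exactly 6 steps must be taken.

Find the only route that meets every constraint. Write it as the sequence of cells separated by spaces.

F I M K H B D

The waypoints must appear in the order M, K, H, with no cell reused.
Route from F: down-left 1 to I, down-right 1 to M, up-right 1 to K, up 1 to H, up-left 1 to B, down-left 1 to D — 6 moves in all.
Check: order respected (M at step 2, K at step 3, H at step 4); 6 moves as required.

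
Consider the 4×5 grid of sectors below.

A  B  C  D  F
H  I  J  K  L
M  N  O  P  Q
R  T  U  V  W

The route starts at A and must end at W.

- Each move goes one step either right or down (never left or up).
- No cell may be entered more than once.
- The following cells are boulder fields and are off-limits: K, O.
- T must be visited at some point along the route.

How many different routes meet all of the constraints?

A right/down-only route from A to W makes exactly 3 down-moves and 4 right-moves in some order.
With no other constraints that would be C(7,3) = 35 routes.
Split at T and multiply the segment counts (each segment already excludes blocked cells): A→T: 4; T→W: 1; product = 4.
That gives 4 routes.

4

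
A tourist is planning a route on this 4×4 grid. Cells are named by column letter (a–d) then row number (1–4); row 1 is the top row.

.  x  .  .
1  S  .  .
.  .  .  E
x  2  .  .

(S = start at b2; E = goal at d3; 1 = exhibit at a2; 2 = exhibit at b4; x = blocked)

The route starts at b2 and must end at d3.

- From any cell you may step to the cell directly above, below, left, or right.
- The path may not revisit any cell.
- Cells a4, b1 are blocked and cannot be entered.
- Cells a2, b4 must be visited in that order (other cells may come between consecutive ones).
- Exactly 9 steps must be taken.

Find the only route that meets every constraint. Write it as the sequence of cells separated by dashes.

The waypoints must appear in the order a2, b4, with no cell reused.
Route from b2: left to a2, down to a3, right to b3, down to b4, right to c4, 2× up (reaching c2), right to d2, down to d3 — 9 moves in all.
Check: order respected (1 at step 1, 2 at step 4); 9 moves as required.

b2 - a2 - a3 - b3 - b4 - c4 - c3 - c2 - d2 - d3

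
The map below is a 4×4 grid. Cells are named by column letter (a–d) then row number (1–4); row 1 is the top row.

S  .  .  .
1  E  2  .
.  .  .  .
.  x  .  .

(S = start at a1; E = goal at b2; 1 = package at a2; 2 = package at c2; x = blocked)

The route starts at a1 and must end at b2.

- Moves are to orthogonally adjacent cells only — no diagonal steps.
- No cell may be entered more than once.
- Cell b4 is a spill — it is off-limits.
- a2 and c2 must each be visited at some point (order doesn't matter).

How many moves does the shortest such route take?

Any route passes through a2 and c2 in some order between a1 and b2. Summing Manhattan distances along each leg and taking the cheapest ordering (a1 → a2 → c2 → b2) gives a lower bound of 1 + 2 + 1 = 4 moves.
The shortest route satisfying every rule uses 6 moves: a1 → a2 → a3 → b3 → c3 → c2 → b2.
The bound of 4 isn't tight here; checking systematically, no route of length 4 through 5 satisfies every constraint, so 6 is the minimum.

6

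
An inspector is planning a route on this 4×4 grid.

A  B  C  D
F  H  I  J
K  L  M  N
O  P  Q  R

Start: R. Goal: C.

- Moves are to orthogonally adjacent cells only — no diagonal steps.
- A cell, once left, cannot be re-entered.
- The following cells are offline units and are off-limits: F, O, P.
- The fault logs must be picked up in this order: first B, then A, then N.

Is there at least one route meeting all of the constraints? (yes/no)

no

A must be visited but has only one open neighbour (B), and it is neither the start nor the goal — the route would have to enter and leave through B, re-entering it.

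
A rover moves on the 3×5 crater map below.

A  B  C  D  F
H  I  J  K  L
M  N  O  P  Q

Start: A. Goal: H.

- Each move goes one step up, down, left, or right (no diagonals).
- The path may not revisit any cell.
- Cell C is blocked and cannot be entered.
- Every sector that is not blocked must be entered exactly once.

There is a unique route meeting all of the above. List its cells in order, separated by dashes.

A - B - I - J - K - D - F - L - Q - P - O - N - M - H

Need to visit all 14 open cells exactly once, starting at A and ending at H.
Cell Q has only two open neighbours (L and P), so the path must pass straight through it: one of those is the cell it's entered from and the other is where it exits.
Route from A: right to B, down to I, 2× right (reaching K), up to D, right to F, 2× down (reaching Q), 4× left (reaching M), up to H — 13 moves in all.
Check: all 14 open cells covered.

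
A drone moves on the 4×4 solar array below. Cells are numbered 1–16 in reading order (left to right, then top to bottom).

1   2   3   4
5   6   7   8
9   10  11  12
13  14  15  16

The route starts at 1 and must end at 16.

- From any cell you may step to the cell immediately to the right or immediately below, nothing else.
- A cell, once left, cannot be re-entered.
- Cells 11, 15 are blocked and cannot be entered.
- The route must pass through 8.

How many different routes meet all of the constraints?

4

A right/down-only route from 1 to 16 makes exactly 3 down-moves and 3 right-moves in some order.
With no other constraints that would be C(6,3) = 20 routes.
Split at 8 and multiply the segment counts (each segment already excludes blocked cells): 1→8: 4; 8→16: 1; product = 4.
That gives 4 routes.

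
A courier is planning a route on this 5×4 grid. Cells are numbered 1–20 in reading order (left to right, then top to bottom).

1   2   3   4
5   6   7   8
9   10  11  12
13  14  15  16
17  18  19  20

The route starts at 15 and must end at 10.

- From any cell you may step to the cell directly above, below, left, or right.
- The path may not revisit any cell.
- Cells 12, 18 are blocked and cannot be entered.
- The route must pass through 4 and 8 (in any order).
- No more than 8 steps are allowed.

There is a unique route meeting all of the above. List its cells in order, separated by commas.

Any route must reach 4 and 8 and still end at 10 within 8 moves, so the order of the required stops is forced.
Route from 15: up 2 to 7, right 1 to 8, up 1 to 4, left 2 to 2, down 2 to 10 — 8 moves in all.
Check: all required cells visited; 8 ≤ 8 moves.

15, 11, 7, 8, 4, 3, 2, 6, 10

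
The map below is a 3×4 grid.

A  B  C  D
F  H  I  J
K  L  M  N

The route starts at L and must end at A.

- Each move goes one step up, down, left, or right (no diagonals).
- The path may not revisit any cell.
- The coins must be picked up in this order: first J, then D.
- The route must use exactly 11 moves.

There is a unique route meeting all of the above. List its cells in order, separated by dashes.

The waypoints must appear in the order J, D, with no cell reused.
Route from L: left 1 to K, up 1 to F, right 2 to I, down 1 to M, right 1 to N, up 2 to D, left 3 to A — 11 moves in all.
Check: order respected (J at step 7, D at step 8); 11 moves as required.

L - K - F - H - I - M - N - J - D - C - B - A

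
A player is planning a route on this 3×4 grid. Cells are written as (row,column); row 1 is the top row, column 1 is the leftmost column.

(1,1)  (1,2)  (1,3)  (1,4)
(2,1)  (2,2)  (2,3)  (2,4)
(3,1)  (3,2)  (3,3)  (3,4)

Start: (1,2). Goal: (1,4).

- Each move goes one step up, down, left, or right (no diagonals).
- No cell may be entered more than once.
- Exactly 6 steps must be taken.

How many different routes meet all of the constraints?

Need simple routes of exactly 6 moves from (1,2) to (1,4) (Manhattan distance 2, so 2 moves are spent on a detour and 2 undoing it).
Enumerating: (1,2) (2,2) (3,2) (3,3) (2,3) (1,3) (1,4) | (1,2) (2,2) (3,2) (3,3) (2,3) (2,4) (1,4) | (1,2) (2,2) (3,2) (3,3) (3,4) (2,4) (1,4) | (1,2) (2,2) (2,3) (3,3) (3,4) (2,4) (1,4) | (1,2) (1,1) (2,1) (2,2) (2,3) (1,3) (1,4) | (1,2) (1,1) (2,1) (2,2) (2,3) (2,4) (1,4) | (1,2) (1,3) (2,3) (3,3) (3,4) (2,4) (1,4).
That gives 7 routes.

7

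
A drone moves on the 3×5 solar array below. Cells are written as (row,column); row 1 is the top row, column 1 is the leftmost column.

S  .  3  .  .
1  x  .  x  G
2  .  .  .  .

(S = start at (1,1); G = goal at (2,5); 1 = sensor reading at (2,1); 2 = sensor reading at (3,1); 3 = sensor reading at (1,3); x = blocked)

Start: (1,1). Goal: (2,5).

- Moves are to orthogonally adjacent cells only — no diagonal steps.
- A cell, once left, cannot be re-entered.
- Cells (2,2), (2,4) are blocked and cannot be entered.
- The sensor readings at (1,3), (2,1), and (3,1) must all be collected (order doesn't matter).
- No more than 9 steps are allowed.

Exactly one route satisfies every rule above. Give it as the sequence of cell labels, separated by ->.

The budget equals the shortest possible length, so every move has to be on a shortest route through the required cells.
Route from (1,1): down 2 to (3,1), right 2 to (3,3), up 2 to (1,3), right 2 to (1,5), down 1 to (2,5) — 9 moves in all.
Check: all required cells visited; 9 ≤ 9 moves.

(1,1) -> (2,1) -> (3,1) -> (3,2) -> (3,3) -> (2,3) -> (1,3) -> (1,4) -> (1,5) -> (2,5)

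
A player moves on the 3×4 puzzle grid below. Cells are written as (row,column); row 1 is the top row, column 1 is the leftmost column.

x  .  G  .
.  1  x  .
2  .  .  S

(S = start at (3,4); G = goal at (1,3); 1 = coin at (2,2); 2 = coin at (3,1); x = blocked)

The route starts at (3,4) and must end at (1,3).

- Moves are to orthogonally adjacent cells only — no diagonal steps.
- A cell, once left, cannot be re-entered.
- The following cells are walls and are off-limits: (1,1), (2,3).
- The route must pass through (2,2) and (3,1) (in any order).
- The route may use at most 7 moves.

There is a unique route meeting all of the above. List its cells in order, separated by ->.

(3,4) -> (3,3) -> (3,2) -> (3,1) -> (2,1) -> (2,2) -> (1,2) -> (1,3)

The budget equals the shortest possible length, so every move has to be on a shortest route through the required cells.
Route from (3,4): 3× left (reaching (3,1)), up to (2,1), right to (2,2), up to (1,2), right to (1,3) — 7 moves in all.
Check: all required cells visited; 7 ≤ 7 moves.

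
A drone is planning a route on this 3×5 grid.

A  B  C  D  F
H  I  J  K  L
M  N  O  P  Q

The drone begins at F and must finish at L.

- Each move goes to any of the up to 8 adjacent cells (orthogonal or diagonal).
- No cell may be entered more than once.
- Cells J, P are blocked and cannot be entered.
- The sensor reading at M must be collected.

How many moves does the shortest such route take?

8

Any route passes through M somewhere between F and L. Summing Chebyshev distances along the two legs (F → M → L) gives a lower bound of 4 + 4 = 8 moves.
A route of 8 moves achieves this: F → D → C → I → M → N → O → K → L.
Since 8 matches the lower bound, it is optimal.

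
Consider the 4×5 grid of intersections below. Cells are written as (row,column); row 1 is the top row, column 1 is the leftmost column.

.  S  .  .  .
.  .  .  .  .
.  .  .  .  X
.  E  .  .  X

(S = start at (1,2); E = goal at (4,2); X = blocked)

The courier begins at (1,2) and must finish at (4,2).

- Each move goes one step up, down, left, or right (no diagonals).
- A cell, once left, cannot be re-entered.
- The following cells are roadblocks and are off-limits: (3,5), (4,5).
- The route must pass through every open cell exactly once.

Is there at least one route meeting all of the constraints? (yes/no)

One route that works: (1,2) → (1,1) → (2,1) → (2,2) → (2,3) → (1,3) → (1,4) → (1,5) → (2,5) → (2,4) → (3,4) → (4,4) → (4,3) → (3,3) → (3,2) → (3,1) → (4,1) → (4,2).

yes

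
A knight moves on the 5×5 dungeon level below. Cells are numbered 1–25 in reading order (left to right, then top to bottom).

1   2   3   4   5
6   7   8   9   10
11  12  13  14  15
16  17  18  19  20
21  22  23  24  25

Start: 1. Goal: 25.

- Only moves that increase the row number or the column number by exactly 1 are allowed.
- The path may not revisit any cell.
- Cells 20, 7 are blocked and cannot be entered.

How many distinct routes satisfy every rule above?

A right/down-only route from 1 to 25 makes exactly 4 down-moves and 4 right-moves in some order.
With no other constraints that would be C(8,4) = 70 routes.
Subtract routes through each blocked cell (inclusion–exclusion for overlaps): − through 7: 40 − through 20: 35 + through 7&20: 20 → 15.
That gives 15 routes.

15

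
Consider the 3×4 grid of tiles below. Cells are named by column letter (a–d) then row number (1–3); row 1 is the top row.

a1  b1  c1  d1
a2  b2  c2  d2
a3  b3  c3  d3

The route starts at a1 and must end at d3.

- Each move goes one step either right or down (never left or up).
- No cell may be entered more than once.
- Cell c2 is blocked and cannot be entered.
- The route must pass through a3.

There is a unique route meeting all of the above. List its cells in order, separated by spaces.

Moves only go right or down, so the column and row indices never decrease.
Route from a1: down 2 to a3, right 3 to d3 — 5 moves in all.
Check: all required cells visited.

a1 a2 a3 b3 c3 d3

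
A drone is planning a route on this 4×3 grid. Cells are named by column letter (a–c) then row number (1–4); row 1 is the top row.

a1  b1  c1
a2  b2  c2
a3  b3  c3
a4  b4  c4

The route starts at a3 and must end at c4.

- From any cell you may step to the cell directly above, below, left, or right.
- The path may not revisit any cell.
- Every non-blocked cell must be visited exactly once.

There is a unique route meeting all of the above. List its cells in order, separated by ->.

Need to visit all 12 open cells exactly once, starting at a3 and ending at c4.
Cell a4 has only two open neighbours (a3 and b4), so the path must pass straight through it: one of those is the cell it's entered from and the other is where it exits.
Route from a3: down to a4, right to b4, 2× up (reaching b2), left to a2, up to a1, 2× right (reaching c1), 3× down (reaching c4) — 11 moves in all.
Check: all 12 open cells covered.

a3 -> a4 -> b4 -> b3 -> b2 -> a2 -> a1 -> b1 -> c1 -> c2 -> c3 -> c4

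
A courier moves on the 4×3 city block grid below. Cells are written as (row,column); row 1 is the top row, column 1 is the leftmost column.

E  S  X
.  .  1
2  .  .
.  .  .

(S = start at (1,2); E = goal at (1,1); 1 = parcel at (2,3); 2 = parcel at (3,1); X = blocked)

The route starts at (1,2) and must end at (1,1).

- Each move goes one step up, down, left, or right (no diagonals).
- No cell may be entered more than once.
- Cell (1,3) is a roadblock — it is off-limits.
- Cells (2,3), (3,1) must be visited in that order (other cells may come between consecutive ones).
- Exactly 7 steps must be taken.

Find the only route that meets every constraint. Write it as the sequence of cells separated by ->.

(1,2) -> (2,2) -> (2,3) -> (3,3) -> (3,2) -> (3,1) -> (2,1) -> (1,1)

The waypoints must appear in the order (2,3), (3,1), with no cell reused.
Route from (1,2): down to (2,2), right to (2,3), down to (3,3), 2× left (reaching (3,1)), 2× up (reaching (1,1)) — 7 moves in all.
Check: order respected (1 at step 2, 2 at step 5); 7 moves as required.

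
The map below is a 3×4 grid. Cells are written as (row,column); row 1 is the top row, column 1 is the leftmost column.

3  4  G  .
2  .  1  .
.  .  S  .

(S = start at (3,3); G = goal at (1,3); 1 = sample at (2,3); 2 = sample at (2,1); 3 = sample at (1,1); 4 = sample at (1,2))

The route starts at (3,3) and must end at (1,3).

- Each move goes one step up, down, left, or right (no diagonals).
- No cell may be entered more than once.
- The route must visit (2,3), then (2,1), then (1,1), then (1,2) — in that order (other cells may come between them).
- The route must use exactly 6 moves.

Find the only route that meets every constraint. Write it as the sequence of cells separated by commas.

The waypoints must appear in the order (2,3), (2,1), (1,1), (1,2), with no cell reused.
Route from (3,3): up to (2,3), 2× left (reaching (2,1)), up to (1,1), 2× right (reaching (1,3)) — 6 moves in all.
Check: order respected (1 at step 1, 2 at step 3, 3 at step 4, 4 at step 5); 6 moves as required.

(3,3), (2,3), (2,2), (2,1), (1,1), (1,2), (1,3)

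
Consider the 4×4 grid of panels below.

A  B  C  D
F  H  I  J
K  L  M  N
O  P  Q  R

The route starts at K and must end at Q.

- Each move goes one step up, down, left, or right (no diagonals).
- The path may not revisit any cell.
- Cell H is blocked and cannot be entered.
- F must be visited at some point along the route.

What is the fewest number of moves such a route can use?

Any route passes through F somewhere between K and Q. Summing Manhattan distances along the two legs (K → F → Q) gives a lower bound of 1 + 4 = 5 moves.
The shortest route satisfying every rule uses 7 moves: K → F → A → B → C → I → M → Q.
The no-revisit rule (legs can't share cells) pushes the minimum above the 5-move bound; an exhaustive check rules out every length from 5 to 6, leaving 7 as the minimum.

7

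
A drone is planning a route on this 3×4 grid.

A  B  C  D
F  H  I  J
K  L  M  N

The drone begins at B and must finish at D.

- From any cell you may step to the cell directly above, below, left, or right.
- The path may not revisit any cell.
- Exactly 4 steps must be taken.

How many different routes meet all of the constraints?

3

Need simple routes of exactly 4 moves from B to D (Manhattan distance 2, so 1 moves are spent on a detour and 1 undoing it).
Enumerating: B H I C D | B H I J D | B C I J D.
That gives 3 routes.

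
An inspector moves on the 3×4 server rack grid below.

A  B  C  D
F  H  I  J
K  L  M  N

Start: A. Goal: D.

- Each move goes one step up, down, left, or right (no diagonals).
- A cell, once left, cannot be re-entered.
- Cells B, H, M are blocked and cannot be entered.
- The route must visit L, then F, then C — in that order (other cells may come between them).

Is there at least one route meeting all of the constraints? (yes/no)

The blocked cells wall C off from A completely — no sequence of moves reaches it at all, so no route can satisfy the rules.

no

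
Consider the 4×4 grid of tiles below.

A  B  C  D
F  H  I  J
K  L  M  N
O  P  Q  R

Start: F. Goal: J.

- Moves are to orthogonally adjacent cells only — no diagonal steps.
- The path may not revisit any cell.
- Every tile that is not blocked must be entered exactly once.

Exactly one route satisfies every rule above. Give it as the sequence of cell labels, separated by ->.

F -> A -> B -> H -> L -> K -> O -> P -> Q -> R -> N -> M -> I -> C -> D -> J

Need to visit all 16 open cells exactly once, starting at F and ending at J.
Route from F: up 1 to A, right 1 to B, down 2 to L, left 1 to K, down 1 to O, right 3 to R, up 1 to N, left 1 to M, up 2 to C, right 1 to D, down 1 to J — 15 moves in all.
Check: all 16 open cells covered.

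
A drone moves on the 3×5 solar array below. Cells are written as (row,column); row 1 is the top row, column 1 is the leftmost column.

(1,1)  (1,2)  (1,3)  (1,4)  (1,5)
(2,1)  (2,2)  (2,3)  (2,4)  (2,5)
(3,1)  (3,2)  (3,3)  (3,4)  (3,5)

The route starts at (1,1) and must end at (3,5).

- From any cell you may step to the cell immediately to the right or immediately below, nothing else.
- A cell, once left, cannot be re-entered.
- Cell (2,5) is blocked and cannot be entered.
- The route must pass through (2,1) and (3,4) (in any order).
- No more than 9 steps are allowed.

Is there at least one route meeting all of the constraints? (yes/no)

yes

One route that works: (1,1) → (2,1) → (3,1) → (3,2) → (3,3) → (3,4) → (3,5).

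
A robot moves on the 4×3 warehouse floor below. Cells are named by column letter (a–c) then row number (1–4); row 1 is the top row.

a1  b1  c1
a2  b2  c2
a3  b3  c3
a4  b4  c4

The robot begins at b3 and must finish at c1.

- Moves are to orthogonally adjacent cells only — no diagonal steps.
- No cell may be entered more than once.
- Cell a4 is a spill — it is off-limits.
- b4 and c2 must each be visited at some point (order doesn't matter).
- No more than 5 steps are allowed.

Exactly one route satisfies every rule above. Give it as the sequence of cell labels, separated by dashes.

The budget equals the shortest possible length, so every move has to be on a shortest route through the required cells.
Route from b3: down to b4, right to c4, 3× up (reaching c1) — 5 moves in all.
Check: all required cells visited; 5 ≤ 5 moves.

b3 - b4 - c4 - c3 - c2 - c1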